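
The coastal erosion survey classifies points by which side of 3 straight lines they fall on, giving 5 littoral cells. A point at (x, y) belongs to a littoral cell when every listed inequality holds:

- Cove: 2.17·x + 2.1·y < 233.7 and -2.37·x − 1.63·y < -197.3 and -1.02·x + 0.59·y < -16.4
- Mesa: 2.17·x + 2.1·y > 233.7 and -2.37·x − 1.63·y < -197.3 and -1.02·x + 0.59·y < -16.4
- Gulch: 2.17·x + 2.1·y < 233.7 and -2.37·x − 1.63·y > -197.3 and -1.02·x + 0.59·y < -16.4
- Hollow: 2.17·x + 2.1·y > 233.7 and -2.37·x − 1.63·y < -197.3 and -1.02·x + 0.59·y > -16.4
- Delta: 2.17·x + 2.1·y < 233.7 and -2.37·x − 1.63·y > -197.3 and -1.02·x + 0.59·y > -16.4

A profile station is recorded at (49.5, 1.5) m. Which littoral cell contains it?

2.17·49.5 + 2.1·1.5 = 110.565, which is < 233.7
-2.37·49.5 − 1.63·1.5 = -119.760, which is > -197.3
-1.02·49.5 + 0.59·1.5 = -49.605, which is < -16.4
This sign pattern matches Gulch.

Gulch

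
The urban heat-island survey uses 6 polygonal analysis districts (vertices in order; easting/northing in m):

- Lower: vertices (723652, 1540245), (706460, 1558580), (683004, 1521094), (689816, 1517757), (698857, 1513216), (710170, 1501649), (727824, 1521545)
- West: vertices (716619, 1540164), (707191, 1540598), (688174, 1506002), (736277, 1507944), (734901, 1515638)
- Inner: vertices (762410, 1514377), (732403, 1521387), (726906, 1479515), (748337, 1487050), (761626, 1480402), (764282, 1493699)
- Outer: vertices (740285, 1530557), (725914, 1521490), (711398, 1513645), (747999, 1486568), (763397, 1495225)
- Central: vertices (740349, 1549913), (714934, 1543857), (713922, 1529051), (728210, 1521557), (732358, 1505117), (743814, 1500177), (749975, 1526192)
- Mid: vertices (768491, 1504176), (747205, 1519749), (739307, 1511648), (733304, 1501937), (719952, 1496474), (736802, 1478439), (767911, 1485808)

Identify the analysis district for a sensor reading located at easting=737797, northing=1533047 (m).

Cast a ray rightward from (737797, 1533047). For each polygon, the edges (by vertex number in listed order) whose endpoints lie on opposite sides of northing = 1533047, where each meets that height, and whether that is right or left of the point:
Lower: 2–3 at easting≈690483.3 (left), 7–1 at easting≈725257.9 (left) → 0 crossings.
West: 2–3 at easting≈703040.3 (left), 5–1 at easting≈721924.1 (left) → 0 crossings.
Inner: no edge straddles that height → 0 crossings.
Outer: no edge straddles that height → 0 crossings.
Central: 2–3 at easting≈714195.1 (left), 7–1 at easting≈747193.2 (right) → 1 crossing.
Mid: no edge straddles that height → 0 crossings.
Only Central has an odd count, so the point is inside Central.

Central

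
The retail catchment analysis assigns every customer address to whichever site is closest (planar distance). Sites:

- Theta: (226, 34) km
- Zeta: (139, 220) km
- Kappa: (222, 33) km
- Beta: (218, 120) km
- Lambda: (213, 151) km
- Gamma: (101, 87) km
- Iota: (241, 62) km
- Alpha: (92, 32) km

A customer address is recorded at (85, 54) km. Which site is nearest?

Squared distances to each site:
Theta: 20281.000; Zeta: 30472.000; Kappa: 19210.000; Beta: 22045.000; Lambda: 25793.000; Gamma: 1345.000; Iota: 24400.000; Alpha: 533.000.
Minimum at Alpha.

Alpha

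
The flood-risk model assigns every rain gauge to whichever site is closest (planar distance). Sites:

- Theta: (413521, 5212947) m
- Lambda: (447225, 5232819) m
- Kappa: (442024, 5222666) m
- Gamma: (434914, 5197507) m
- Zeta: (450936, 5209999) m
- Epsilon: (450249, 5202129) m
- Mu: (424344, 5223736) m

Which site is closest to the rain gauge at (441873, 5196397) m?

Squared distances to each site:
Theta: 1077738404.000; Lambda: 1355205988.000; Kappa: 690083162.000; Gamma: 49659781.000; Zeta: 267152373.000; Epsilon: 103013200.000; Mu: 1054686762.000.
Minimum at Gamma.

Gamma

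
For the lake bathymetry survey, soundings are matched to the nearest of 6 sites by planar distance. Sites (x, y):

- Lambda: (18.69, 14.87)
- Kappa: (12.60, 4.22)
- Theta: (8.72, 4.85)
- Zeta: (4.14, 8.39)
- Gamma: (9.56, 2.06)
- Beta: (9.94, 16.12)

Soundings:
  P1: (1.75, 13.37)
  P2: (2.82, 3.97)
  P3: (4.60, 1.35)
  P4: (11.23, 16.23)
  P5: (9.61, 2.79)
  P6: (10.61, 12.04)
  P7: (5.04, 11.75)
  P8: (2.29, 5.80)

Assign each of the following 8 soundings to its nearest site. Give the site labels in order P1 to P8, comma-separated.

Zeta, Zeta, Gamma, Beta, Gamma, Beta, Zeta, Zeta

P1 → Zeta (d²=30.51)
P2 → Zeta (d²=21.28)
P3 → Gamma (d²=25.11)
P4 → Beta (d²=1.68)
P5 → Gamma (d²=0.54)
P6 → Beta (d²=17.10)
P7 → Zeta (d²=12.10)
P8 → Zeta (d²=10.13)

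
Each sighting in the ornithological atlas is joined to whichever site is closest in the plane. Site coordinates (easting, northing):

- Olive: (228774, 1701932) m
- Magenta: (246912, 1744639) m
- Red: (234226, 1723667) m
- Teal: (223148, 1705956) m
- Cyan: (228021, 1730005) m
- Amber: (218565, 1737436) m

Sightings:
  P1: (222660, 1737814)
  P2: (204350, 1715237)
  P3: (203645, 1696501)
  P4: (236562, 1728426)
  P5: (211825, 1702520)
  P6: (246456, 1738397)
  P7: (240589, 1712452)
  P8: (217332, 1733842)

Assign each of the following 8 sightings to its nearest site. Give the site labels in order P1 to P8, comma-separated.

P1 → Amber (d²=16911909.00)
P2 → Teal (d²=439501765.00)
P3 → Teal (d²=469764034.00)
P4 → Red (d²=28104977.00)
P5 → Teal (d²=140016425.00)
P6 → Magenta (d²=39170500.00)
P7 → Red (d²=166263994.00)
P8 → Amber (d²=14437125.00)

Amber, Teal, Teal, Red, Teal, Magenta, Red, Amber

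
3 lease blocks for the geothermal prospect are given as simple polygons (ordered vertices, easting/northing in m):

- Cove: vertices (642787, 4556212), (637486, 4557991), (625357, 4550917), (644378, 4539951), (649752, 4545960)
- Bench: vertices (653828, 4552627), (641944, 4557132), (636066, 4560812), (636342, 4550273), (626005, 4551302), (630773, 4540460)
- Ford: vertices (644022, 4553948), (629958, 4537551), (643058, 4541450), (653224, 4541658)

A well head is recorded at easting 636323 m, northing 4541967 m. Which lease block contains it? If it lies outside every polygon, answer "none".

Cast a ray rightward from (636323, 4541967). For each polygon, the edges (by vertex number in listed order) whose endpoints lie on opposite sides of northing = 4541967, where each meets that height, and whether that is right or left of the point:
Cove: 3–4 at easting≈640881.2 (right), 4–5 at easting≈646181.0 (right) → 2 crossings.
Bench: 5–6 at easting≈630110.3 (left), 6–1 at easting≈633628.6 (left) → 0 crossings.
Ford: 1–2 at easting≈633745.7 (left), 4–1 at easting≈652992.6 (right) → 1 crossing.
Only Ford has an odd count, so the point is inside Ford.

Ford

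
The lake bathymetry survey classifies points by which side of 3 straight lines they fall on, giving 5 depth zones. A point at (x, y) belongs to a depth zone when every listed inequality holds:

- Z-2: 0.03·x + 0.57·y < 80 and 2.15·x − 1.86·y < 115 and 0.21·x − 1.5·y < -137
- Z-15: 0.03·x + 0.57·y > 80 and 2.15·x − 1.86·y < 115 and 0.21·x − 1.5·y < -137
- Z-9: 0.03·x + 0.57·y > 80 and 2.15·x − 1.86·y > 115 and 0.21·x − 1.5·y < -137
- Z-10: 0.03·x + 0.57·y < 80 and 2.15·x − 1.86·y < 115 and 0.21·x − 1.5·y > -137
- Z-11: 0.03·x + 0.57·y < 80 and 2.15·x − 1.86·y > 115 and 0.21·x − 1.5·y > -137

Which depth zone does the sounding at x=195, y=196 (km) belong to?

Z-15

0.03·195 + 0.57·196 = 117.570, which is > 80
2.15·195 − 1.86·196 = 54.690, which is < 115
0.21·195 − 1.5·196 = -253.050, which is < -137
This sign pattern matches Z-15.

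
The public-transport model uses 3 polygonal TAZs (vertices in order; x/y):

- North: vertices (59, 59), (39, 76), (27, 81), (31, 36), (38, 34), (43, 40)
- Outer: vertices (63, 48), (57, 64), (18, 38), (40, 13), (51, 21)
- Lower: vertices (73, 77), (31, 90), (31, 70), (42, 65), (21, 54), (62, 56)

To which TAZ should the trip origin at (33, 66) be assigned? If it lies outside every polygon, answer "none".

Cast a ray rightward from (33, 66). For each polygon, the edges (by vertex number in listed order) whose endpoints lie on opposite sides of y = 66, where each meets that height, and whether that is right or left of the point:
North: 1–2 at x≈50.8 (right), 3–4 at x≈28.3 (left) → 1 crossing.
Outer: no edge straddles that height → 0 crossings.
Lower: 3–4 at x≈39.8 (right), 6–1 at x≈67.2 (right) → 2 crossings.
Only North has an odd count, so the point is inside North.

North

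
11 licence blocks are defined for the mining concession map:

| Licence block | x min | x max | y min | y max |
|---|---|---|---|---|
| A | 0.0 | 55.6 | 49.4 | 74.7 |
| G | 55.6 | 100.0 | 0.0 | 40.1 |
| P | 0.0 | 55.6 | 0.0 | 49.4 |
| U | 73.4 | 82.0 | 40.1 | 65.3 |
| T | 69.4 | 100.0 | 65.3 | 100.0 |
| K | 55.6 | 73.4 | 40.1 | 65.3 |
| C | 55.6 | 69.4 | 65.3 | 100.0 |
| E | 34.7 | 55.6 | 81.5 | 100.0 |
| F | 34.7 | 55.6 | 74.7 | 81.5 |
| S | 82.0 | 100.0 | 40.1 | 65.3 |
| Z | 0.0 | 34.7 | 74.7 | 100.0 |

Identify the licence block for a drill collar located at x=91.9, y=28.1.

The point has x = 91.9 and y = 28.1.
Only G satisfies 55.6 ≤ x ≤ 100.0 and 0.0 ≤ y ≤ 40.1.

G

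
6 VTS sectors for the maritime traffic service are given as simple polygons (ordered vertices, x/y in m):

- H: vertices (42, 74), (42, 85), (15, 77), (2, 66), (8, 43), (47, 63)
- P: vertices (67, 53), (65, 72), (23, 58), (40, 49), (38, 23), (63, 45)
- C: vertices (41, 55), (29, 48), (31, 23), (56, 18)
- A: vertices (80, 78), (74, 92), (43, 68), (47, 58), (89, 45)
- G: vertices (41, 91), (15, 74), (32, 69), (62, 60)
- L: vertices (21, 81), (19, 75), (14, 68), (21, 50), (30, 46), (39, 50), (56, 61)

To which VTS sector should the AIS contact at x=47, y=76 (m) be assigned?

G

Cast a ray rightward from (47, 76). For each polygon, the edges (by vertex number in listed order) whose endpoints lie on opposite sides of y = 76, where each meets that height, and whether that is right or left of the point:
H: 1–2 at x≈42.0 (left), 3–4 at x≈13.8 (left) → 0 crossings.
P: no edge straddles that height → 0 crossings.
C: no edge straddles that height → 0 crossings.
A: 2–3 at x≈53.3 (right), 5–1 at x≈80.5 (right) → 2 crossings.
G: 1–2 at x≈18.1 (left), 4–1 at x≈51.2 (right) → 1 crossing.
L: 1–2 at x≈19.3 (left), 7–1 at x≈29.8 (left) → 0 crossings.
Only G has an odd count, so the point is inside G.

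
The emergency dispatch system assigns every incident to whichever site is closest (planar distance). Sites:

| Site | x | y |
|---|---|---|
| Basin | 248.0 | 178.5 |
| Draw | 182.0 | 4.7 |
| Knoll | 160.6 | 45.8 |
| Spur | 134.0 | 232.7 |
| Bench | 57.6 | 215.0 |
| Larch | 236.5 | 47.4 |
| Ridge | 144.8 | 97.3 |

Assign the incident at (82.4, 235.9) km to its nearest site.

Squared distances to each site:
Basin: 30718.120; Draw: 63373.600; Knoll: 42253.250; Spur: 2672.800; Bench: 1051.850; Larch: 59279.060; Ridge: 23103.720.
Minimum at Bench.

Bench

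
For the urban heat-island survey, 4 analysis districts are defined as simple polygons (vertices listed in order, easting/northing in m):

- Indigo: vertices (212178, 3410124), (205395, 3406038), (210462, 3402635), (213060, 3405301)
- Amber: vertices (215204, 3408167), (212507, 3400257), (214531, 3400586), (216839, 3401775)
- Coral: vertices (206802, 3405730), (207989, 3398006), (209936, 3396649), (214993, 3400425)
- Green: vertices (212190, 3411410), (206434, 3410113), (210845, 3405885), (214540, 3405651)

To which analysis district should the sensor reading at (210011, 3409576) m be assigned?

Cast a ray rightward from (210011, 3409576). For each polygon, the edges (by vertex number in listed order) whose endpoints lie on opposite sides of northing = 3409576, where each meets that height, and whether that is right or left of the point:
Indigo: 1–2 at easting≈211268.3 (right), 4–1 at easting≈212278.2 (right) → 2 crossings.
Amber: no edge straddles that height → 0 crossings.
Coral: no edge straddles that height → 0 crossings.
Green: 2–3 at easting≈206994.2 (left), 4–1 at easting≈212938.4 (right) → 1 crossing.
Only Green has an odd count, so the point is inside Green.

Green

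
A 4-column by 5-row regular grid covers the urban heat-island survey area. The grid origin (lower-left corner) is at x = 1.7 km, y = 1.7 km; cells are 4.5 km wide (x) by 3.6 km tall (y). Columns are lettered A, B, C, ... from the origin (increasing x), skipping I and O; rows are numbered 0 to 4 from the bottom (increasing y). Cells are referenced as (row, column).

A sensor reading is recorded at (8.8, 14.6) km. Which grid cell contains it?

(3, B)

Column index: ⌊(8.8 − 1.7) / 4.5⌋ = ⌊1.578⌋ = 1 → column B
Row offset from origin: ⌊(14.6 − 1.7) / 3.6⌋ = ⌊3.583⌋ = 3 → row 3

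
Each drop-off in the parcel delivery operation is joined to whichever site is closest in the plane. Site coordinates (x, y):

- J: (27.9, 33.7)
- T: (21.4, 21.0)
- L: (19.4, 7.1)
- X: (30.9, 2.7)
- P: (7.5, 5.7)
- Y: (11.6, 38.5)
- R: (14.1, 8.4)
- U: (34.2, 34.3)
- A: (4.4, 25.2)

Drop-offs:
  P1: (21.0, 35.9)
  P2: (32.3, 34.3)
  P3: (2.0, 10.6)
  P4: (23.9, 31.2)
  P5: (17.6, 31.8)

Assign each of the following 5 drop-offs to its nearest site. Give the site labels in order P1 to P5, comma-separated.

P1 → J (d²=52.45)
P2 → U (d²=3.61)
P3 → P (d²=54.26)
P4 → J (d²=22.25)
P5 → Y (d²=80.89)

J, U, P, J, Y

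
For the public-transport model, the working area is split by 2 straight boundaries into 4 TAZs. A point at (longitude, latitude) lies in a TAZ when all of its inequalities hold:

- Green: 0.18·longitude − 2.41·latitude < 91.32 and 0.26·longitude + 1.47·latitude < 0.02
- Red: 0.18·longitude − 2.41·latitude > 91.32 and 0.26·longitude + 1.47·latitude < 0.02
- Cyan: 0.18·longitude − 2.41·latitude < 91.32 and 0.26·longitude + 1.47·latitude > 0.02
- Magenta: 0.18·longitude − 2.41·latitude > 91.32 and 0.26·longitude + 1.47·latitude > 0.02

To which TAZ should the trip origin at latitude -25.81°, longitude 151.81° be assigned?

Cyan

0.18·151.81 − 2.41·-25.81 = 89.528, which is < 91.32
0.26·151.81 + 1.47·-25.81 = 1.530, which is > 0.02
This sign pattern matches Cyan.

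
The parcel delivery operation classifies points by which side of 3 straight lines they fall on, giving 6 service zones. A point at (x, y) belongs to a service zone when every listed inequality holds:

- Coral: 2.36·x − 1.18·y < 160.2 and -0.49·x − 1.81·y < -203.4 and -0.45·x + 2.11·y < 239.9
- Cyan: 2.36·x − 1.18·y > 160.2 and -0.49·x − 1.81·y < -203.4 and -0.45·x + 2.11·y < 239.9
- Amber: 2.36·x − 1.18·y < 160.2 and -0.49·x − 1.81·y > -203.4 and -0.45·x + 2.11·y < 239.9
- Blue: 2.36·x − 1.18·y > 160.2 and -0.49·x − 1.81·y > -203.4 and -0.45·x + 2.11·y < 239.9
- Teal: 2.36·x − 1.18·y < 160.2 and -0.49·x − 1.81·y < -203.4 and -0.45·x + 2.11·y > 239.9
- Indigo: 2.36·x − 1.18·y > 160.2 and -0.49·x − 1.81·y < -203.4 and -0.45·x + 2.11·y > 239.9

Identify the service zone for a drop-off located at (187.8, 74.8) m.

2.36·187.8 − 1.18·74.8 = 354.944, which is > 160.2
-0.49·187.8 − 1.81·74.8 = -227.410, which is < -203.4
-0.45·187.8 + 2.11·74.8 = 73.318, which is < 239.9
This sign pattern matches Cyan.

Cyan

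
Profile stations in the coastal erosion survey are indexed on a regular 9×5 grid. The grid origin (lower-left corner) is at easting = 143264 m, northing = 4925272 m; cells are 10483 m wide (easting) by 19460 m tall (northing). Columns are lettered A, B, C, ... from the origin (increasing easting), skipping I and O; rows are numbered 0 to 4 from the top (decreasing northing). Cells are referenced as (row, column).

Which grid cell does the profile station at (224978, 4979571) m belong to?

(2, H)

Column index: ⌊(224978 − 143264) / 10483⌋ = ⌊7.795⌋ = 7 → column H
Row offset from origin: ⌊(4979571 − 4925272) / 19460⌋ = ⌊2.790⌋ = 2 → row 2 (counted from top)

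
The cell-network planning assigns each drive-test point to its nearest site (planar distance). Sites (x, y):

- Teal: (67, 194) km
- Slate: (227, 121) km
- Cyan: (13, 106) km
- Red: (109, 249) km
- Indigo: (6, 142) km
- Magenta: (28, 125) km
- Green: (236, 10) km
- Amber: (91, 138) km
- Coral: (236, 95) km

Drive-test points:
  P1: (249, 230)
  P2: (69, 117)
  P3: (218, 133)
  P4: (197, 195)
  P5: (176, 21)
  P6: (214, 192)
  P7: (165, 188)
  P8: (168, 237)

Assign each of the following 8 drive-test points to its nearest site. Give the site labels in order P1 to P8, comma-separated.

P1 → Slate (d²=12365.00)
P2 → Amber (d²=925.00)
P3 → Slate (d²=225.00)
P4 → Slate (d²=6376.00)
P5 → Green (d²=3721.00)
P6 → Slate (d²=5210.00)
P7 → Red (d²=6857.00)
P8 → Red (d²=3625.00)

Slate, Amber, Slate, Slate, Green, Slate, Red, Red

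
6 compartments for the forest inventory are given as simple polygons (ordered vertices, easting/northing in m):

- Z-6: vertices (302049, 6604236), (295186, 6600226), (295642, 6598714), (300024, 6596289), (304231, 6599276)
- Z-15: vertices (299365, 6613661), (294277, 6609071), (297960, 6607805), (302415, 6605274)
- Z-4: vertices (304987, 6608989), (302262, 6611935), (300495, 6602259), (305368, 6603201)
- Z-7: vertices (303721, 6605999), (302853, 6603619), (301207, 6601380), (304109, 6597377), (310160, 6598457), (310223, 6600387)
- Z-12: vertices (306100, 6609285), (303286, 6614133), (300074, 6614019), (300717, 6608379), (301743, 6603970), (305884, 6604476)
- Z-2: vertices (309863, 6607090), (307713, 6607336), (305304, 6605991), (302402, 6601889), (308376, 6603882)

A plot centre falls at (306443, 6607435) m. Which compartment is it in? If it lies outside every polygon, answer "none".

Cast a ray rightward from (306443, 6607435). For each polygon, the edges (by vertex number in listed order) whose endpoints lie on opposite sides of northing = 6607435, where each meets that height, and whether that is right or left of the point:
Z-6: no edge straddles that height → 0 crossings.
Z-15: 3–4 at easting≈298611.3 (left), 4–1 at easting≈301629.1 (left) → 0 crossings.
Z-4: 2–3 at easting≈301440.2 (left), 4–1 at easting≈305089.3 (left) → 0 crossings.
Z-7: no edge straddles that height → 0 crossings.
Z-12: 4–5 at easting≈300936.7 (left), 6–1 at easting≈306016.9 (left) → 0 crossings.
Z-2: no edge straddles that height → 0 crossings.
All counts are even, so the point lies outside every listed polygon.

none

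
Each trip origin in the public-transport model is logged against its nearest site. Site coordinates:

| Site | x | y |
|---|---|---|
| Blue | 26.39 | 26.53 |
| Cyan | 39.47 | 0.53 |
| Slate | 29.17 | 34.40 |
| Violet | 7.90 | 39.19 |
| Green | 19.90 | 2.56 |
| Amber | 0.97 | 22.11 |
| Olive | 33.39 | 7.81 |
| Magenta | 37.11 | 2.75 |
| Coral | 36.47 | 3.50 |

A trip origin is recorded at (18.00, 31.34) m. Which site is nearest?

Squared distances to each site:
Blue: 93.528; Cyan: 1410.217; Slate: 134.133; Violet: 163.632; Green: 831.898; Amber: 375.214; Olive: 790.513; Magenta: 1182.580; Coral: 1116.207.
Minimum at Blue.

Blue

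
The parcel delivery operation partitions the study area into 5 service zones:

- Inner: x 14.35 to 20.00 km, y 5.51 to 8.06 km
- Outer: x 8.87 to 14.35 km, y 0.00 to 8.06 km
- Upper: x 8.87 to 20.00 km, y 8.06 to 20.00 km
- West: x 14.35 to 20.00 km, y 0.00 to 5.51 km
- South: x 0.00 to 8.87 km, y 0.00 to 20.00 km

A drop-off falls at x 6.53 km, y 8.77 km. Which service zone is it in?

South

The point has x = 6.53 and y = 8.77.
Only South satisfies 0.00 ≤ x ≤ 8.87 and 0.00 ≤ y ≤ 20.00.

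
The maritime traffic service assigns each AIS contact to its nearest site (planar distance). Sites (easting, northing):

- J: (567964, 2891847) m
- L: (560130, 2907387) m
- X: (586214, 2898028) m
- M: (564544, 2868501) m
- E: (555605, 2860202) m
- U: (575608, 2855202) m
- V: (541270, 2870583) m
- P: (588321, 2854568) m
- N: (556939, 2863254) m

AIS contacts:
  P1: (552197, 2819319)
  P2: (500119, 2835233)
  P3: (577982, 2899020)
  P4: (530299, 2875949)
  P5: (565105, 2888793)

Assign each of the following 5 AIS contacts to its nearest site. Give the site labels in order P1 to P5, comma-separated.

E, V, X, V, J

P1 → E (d²=1683034153.00)
P2 → V (d²=2943027301.00)
P3 → X (d²=68749888.00)
P4 → V (d²=149156797.00)
P5 → J (d²=17500797.00)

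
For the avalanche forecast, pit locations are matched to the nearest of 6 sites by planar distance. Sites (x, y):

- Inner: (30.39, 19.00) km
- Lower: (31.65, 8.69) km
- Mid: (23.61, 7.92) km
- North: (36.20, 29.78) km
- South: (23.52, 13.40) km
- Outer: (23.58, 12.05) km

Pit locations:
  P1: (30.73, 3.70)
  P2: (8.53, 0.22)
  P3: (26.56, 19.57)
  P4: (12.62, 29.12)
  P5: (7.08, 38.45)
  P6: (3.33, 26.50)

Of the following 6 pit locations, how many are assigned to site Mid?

P1 → Lower
P2 → Mid
P3 → Inner
P4 → South
P5 → South
P6 → South
1 of the 6 goes to Mid.

1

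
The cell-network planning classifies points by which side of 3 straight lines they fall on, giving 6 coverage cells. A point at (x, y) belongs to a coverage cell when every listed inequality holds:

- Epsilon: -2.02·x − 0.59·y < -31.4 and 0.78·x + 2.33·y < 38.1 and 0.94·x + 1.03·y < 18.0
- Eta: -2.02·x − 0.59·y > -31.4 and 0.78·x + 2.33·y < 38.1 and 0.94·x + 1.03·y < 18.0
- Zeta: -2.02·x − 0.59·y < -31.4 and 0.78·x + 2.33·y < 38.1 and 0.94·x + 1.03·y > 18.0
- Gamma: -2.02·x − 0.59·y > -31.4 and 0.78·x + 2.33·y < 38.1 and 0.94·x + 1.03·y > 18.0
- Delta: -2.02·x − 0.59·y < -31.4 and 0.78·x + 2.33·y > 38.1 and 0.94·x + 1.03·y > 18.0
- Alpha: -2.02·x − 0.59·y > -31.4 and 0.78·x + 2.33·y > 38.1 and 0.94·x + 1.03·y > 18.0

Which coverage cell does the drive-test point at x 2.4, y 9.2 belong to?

-2.02·2.4 − 0.59·9.2 = -10.276, which is > -31.4
0.78·2.4 + 2.33·9.2 = 23.308, which is < 38.1
0.94·2.4 + 1.03·9.2 = 11.732, which is < 18.0
This sign pattern matches Eta.

Eta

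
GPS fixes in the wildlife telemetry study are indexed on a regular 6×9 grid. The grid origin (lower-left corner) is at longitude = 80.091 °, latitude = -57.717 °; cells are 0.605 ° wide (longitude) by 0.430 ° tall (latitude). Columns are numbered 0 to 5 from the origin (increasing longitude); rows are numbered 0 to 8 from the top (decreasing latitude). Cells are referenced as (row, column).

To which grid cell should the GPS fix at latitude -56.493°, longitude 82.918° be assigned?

(6, 4)

Column index: ⌊(82.918 − 80.091) / 0.605⌋ = ⌊4.673⌋ = 4
Row offset from origin: ⌊(-56.493 − -57.717) / 0.430⌋ = ⌊2.847⌋ = 2 → row 6 (counted from top)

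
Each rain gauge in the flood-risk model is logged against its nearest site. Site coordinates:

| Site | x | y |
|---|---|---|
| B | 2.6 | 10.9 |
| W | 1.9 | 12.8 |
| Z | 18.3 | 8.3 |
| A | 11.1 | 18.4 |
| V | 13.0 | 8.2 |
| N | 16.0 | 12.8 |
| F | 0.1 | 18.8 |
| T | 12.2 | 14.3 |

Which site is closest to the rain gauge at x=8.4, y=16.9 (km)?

Squared distances to each site:
B: 69.640; W: 59.060; Z: 171.970; A: 9.540; V: 96.850; N: 74.570; F: 72.500; T: 21.200.
Minimum at A.

A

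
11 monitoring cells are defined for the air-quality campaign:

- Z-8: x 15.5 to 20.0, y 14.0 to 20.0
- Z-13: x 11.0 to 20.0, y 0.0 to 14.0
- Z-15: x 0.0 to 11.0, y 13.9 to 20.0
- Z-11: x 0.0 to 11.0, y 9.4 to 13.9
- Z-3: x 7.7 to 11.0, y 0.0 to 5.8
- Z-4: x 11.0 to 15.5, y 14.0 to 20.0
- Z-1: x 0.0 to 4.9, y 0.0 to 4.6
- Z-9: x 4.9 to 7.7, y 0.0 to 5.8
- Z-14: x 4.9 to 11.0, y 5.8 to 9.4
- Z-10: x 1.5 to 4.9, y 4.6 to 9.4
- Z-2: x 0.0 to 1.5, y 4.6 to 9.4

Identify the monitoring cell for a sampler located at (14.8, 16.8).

Z-4

The point has x = 14.8 and y = 16.8.
Only Z-4 satisfies 11.0 ≤ x ≤ 15.5 and 14.0 ≤ y ≤ 20.0.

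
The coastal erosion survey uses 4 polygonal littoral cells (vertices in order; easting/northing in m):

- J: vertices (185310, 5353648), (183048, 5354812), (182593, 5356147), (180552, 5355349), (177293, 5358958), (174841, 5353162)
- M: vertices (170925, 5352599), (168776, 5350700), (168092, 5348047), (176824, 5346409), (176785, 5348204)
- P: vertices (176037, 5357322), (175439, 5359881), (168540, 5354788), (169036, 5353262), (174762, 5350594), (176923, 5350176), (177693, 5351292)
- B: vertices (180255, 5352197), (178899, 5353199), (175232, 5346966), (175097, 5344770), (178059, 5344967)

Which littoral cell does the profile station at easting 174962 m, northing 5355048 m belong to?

P

Cast a ray rightward from (174962, 5355048). For each polygon, the edges (by vertex number in listed order) whose endpoints lie on opposite sides of northing = 5355048, where each meets that height, and whether that is right or left of the point:
J: 2–3 at easting≈182967.6 (right), 5–6 at easting≈175638.9 (right) → 2 crossings.
M: no edge straddles that height → 0 crossings.
P: 2–3 at easting≈168892.2 (left), 7–1 at easting≈176661.5 (right) → 1 crossing.
B: no edge straddles that height → 0 crossings.
Only P has an odd count, so the point is inside P.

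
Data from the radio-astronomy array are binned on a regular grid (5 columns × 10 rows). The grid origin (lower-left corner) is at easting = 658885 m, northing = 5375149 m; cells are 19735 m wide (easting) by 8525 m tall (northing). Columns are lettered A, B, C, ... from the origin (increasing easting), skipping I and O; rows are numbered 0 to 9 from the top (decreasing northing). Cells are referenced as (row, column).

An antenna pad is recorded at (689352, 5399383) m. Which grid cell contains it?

Column index: ⌊(689352 − 658885) / 19735⌋ = ⌊1.544⌋ = 1 → column B
Row offset from origin: ⌊(5399383 − 5375149) / 8525⌋ = ⌊2.843⌋ = 2 → row 7 (counted from top)

(7, B)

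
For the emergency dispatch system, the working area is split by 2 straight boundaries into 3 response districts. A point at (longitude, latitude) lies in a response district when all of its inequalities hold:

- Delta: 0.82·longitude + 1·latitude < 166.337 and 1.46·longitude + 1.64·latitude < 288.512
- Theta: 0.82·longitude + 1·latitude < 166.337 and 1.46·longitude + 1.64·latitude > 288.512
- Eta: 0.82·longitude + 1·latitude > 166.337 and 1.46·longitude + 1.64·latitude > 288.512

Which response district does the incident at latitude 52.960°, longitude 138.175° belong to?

Theta

0.82·138.175 + 1·52.960 = 166.263, which is < 166.337
1.46·138.175 + 1.64·52.960 = 288.590, which is > 288.512
This sign pattern matches Theta.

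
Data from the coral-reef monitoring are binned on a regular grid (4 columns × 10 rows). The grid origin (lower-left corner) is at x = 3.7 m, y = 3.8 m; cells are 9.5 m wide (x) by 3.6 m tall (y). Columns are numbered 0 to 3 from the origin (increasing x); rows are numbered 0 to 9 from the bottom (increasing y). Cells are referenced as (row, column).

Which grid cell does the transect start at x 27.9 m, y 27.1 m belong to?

(6, 2)

Column index: ⌊(27.9 − 3.7) / 9.5⌋ = ⌊2.547⌋ = 2
Row offset from origin: ⌊(27.1 − 3.8) / 3.6⌋ = ⌊6.472⌋ = 6 → row 6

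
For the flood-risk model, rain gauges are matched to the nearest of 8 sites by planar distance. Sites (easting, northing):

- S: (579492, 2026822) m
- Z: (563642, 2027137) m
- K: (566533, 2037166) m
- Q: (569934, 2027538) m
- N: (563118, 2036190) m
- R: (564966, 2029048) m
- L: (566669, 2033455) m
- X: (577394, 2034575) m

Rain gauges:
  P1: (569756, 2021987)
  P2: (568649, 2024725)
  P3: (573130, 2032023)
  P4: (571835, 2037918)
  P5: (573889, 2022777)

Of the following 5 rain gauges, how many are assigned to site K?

P1 → Q
P2 → Q
P3 → X
P4 → K
P5 → Q
1 of the 5 goes to K.

1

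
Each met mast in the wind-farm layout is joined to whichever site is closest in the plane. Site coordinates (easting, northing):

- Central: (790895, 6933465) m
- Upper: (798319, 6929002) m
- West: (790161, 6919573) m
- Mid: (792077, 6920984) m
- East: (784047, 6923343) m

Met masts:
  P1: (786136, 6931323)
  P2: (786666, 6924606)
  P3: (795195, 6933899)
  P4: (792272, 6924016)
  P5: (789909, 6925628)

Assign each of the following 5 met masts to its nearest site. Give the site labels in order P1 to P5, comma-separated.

Central, East, Central, Mid, Mid

P1 → Central (d²=27236245.00)
P2 → East (d²=8454330.00)
P3 → Central (d²=18678356.00)
P4 → Mid (d²=9231049.00)
P5 → Mid (d²=26266960.00)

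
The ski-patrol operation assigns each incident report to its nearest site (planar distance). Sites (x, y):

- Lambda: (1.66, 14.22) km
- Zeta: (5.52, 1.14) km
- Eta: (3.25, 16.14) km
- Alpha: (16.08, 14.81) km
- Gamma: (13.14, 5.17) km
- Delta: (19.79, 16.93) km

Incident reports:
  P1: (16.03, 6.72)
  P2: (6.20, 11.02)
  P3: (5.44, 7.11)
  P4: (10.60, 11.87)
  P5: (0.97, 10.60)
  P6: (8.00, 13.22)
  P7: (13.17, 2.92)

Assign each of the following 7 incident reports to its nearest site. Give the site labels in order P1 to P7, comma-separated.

Gamma, Lambda, Zeta, Alpha, Lambda, Eta, Gamma

P1 → Gamma (d²=10.75)
P2 → Lambda (d²=30.85)
P3 → Zeta (d²=35.65)
P4 → Alpha (d²=38.67)
P5 → Lambda (d²=13.58)
P6 → Eta (d²=31.09)
P7 → Gamma (d²=5.06)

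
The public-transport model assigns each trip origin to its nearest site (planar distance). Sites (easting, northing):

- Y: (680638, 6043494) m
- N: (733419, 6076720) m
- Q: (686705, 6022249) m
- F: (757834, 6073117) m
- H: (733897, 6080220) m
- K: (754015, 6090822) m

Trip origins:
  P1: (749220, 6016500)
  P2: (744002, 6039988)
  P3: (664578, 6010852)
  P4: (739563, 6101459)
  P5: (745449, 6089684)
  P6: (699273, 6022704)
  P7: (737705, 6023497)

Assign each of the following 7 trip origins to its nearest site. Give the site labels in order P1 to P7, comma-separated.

P1 → F (d²=3279685685.00)
P2 → F (d²=1288854865.00)
P3 → Q (d²=619495738.00)
P4 → K (d²=322006073.00)
P5 → K (d²=74671400.00)
P6 → Q (d²=158161649.00)
P7 → Q (d²=2602557504.00)

F, F, Q, K, K, Q, Q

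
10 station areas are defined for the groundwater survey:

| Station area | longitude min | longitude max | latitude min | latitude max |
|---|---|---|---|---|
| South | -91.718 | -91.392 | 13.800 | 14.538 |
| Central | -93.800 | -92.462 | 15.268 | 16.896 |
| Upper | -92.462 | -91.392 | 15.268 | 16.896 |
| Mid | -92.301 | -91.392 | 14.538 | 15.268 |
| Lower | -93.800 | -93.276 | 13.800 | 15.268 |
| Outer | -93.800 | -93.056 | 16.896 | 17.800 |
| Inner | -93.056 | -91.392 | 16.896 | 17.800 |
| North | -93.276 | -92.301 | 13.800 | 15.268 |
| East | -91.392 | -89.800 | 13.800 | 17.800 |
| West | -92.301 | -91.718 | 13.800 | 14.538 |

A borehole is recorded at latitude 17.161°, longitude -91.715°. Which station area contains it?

The point has longitude = -91.715 and latitude = 17.161.
Only Inner satisfies -93.056 ≤ longitude ≤ -91.392 and 16.896 ≤ latitude ≤ 17.800.

Inner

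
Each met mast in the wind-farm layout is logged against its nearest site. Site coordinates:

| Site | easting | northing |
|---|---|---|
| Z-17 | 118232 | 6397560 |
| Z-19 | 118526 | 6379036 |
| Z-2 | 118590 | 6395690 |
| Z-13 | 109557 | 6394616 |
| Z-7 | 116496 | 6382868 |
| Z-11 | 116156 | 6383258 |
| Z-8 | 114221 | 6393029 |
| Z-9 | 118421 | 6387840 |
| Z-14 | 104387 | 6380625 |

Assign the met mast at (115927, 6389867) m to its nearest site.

Squared distances to each site:
Z-17: 64495274.000; Z-19: 124065362.000; Z-2: 40998898.000; Z-13: 63129901.000; Z-7: 49309762.000; Z-11: 43731322.000; Z-8: 12908680.000; Z-9: 10328765.000; Z-14: 218586164.000.
Minimum at Z-9.

Z-9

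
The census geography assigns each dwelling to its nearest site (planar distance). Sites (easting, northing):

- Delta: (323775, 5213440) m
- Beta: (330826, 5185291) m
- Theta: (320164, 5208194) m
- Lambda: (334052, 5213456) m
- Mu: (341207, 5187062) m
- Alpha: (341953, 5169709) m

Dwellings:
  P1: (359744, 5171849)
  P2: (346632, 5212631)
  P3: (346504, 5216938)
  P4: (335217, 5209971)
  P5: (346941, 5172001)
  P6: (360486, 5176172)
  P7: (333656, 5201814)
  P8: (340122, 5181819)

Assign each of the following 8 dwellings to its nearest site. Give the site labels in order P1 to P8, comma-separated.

Alpha, Lambda, Lambda, Lambda, Alpha, Alpha, Lambda, Mu

P1 → Alpha (d²=321099281.00)
P2 → Lambda (d²=158937025.00)
P3 → Lambda (d²=167176628.00)
P4 → Lambda (d²=13502450.00)
P5 → Alpha (d²=30133408.00)
P6 → Alpha (d²=385242458.00)
P7 → Lambda (d²=135692980.00)
P8 → Mu (d²=28666274.00)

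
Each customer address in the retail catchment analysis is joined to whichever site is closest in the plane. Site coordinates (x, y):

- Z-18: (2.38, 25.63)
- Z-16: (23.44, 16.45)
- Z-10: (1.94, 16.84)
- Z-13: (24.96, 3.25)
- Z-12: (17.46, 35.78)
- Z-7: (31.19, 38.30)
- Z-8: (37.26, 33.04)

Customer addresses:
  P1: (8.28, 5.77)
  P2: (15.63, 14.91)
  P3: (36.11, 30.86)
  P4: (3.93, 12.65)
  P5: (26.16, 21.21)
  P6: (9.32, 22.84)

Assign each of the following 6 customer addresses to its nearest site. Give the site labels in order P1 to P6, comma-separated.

Z-10, Z-16, Z-8, Z-10, Z-16, Z-18

P1 → Z-10 (d²=162.74)
P2 → Z-16 (d²=63.37)
P3 → Z-8 (d²=6.07)
P4 → Z-10 (d²=21.52)
P5 → Z-16 (d²=30.06)
P6 → Z-18 (d²=55.95)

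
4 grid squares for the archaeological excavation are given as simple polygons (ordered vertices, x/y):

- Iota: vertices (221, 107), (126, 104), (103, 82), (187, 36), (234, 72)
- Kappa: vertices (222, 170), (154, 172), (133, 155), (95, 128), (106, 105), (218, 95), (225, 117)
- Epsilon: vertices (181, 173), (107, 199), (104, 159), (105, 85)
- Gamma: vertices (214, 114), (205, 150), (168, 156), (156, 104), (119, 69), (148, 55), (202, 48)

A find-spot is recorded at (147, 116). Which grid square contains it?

Kappa

Cast a ray rightward from (147, 116). For each polygon, the edges (by vertex number in listed order) whose endpoints lie on opposite sides of y = 116, where each meets that height, and whether that is right or left of the point:
Iota: no edge straddles that height → 0 crossings.
Kappa: 4–5 at x≈100.7 (left), 6–7 at x≈224.7 (right) → 1 crossing.
Epsilon: 3–4 at x≈104.6 (left), 4–1 at x≈131.8 (left) → 0 crossings.
Gamma: 1–2 at x≈213.5 (right), 3–4 at x≈158.8 (right) → 2 crossings.
Only Kappa has an odd count, so the point is inside Kappa.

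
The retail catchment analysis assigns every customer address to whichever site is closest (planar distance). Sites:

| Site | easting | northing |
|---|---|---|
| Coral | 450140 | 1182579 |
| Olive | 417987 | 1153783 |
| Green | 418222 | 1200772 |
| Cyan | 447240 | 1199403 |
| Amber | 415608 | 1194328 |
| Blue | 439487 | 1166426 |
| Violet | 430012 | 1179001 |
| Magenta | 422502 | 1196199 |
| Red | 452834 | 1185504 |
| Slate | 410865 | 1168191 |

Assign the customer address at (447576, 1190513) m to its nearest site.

Squared distances to each site:
Coral: 69522452.000; Olive: 2224601821.000; Green: 966904397.000; Cyan: 79144996.000; Amber: 1036507249.000; Blue: 645615490.000; Violet: 441020240.000; Magenta: 661036072.000; Red: 52736645.000; Slate: 1845969205.000.
Minimum at Red.

Red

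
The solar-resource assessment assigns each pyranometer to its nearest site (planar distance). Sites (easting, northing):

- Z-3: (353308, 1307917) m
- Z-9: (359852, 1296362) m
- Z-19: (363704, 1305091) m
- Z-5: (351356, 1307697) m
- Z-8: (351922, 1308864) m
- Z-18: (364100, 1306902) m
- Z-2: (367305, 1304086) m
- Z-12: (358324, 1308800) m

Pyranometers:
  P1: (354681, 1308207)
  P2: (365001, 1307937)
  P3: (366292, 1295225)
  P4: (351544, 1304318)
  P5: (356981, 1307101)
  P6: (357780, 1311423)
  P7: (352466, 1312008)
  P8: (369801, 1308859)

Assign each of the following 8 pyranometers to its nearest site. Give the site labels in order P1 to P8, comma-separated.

Z-3, Z-18, Z-9, Z-5, Z-12, Z-12, Z-8, Z-2

P1 → Z-3 (d²=1969229.00)
P2 → Z-18 (d²=1883026.00)
P3 → Z-9 (d²=42766369.00)
P4 → Z-5 (d²=11452985.00)
P5 → Z-12 (d²=4690250.00)
P6 → Z-12 (d²=7176065.00)
P7 → Z-8 (d²=10180672.00)
P8 → Z-2 (d²=29011545.00)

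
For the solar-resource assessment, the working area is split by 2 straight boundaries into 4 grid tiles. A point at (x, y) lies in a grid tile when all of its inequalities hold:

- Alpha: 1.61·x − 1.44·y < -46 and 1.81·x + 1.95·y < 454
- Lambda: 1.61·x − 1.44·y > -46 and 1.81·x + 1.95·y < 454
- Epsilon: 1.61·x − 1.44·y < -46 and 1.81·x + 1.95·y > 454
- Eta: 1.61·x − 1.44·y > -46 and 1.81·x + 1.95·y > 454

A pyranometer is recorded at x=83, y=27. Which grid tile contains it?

1.61·83 − 1.44·27 = 94.750, which is > -46
1.81·83 + 1.95·27 = 202.880, which is < 454
This sign pattern matches Lambda.

Lambda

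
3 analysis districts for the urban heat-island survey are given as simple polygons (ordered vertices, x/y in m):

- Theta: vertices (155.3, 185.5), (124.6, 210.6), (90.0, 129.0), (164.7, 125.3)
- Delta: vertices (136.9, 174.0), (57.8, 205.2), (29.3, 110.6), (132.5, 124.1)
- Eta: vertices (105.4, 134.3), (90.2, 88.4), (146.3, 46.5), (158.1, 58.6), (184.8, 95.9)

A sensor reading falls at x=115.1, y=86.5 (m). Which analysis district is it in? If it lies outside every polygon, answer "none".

Eta

Cast a ray rightward from (115.1, 86.5). For each polygon, the edges (by vertex number in listed order) whose endpoints lie on opposite sides of y = 86.5, where each meets that height, and whether that is right or left of the point:
Theta: no edge straddles that height → 0 crossings.
Delta: no edge straddles that height → 0 crossings.
Eta: 2–3 at x≈92.74 (left), 4–5 at x≈178.07 (right) → 1 crossing.
Only Eta has an odd count, so the point is inside Eta.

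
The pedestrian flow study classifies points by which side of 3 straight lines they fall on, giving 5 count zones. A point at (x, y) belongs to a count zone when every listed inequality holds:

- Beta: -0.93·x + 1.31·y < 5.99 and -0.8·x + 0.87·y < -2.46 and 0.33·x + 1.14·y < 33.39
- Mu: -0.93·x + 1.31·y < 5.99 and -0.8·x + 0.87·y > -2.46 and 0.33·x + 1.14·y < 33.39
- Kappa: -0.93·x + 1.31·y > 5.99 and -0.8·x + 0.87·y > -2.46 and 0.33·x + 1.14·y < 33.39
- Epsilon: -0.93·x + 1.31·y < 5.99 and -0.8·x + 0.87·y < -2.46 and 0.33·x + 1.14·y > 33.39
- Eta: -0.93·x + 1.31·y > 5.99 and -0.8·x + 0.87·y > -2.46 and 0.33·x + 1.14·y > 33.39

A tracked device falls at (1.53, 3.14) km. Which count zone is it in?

-0.93·1.53 + 1.31·3.14 = 2.691, which is < 5.99
-0.8·1.53 + 0.87·3.14 = 1.508, which is > -2.46
0.33·1.53 + 1.14·3.14 = 4.084, which is < 33.39
This sign pattern matches Mu.

Mu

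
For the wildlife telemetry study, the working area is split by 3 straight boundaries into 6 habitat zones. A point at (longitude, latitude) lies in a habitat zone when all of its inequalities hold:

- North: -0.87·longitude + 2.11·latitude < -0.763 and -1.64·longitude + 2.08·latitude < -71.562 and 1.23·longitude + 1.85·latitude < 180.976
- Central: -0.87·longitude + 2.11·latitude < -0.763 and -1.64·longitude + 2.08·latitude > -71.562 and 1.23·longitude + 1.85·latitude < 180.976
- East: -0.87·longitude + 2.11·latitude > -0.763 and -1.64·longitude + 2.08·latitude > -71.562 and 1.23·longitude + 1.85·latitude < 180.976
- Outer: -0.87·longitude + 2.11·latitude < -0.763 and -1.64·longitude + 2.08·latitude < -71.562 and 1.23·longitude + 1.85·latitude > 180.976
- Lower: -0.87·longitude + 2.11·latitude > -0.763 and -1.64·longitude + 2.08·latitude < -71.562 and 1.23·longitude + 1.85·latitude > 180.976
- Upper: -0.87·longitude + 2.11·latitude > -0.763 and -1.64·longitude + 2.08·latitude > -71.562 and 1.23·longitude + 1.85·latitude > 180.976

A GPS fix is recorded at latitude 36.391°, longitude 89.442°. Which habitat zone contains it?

-0.87·89.442 + 2.11·36.391 = -1.030, which is < -0.763
-1.64·89.442 + 2.08·36.391 = -70.992, which is > -71.562
1.23·89.442 + 1.85·36.391 = 177.337, which is < 180.976
This sign pattern matches Central.

Central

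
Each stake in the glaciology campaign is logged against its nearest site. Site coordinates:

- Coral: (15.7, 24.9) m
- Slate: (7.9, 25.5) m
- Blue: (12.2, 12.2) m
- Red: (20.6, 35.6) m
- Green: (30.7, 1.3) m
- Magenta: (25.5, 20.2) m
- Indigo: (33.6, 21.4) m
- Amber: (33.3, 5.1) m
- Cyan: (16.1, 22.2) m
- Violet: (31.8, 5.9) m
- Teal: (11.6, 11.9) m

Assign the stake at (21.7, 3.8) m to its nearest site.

Green

Squared distances to each site:
Coral: 481.210; Slate: 661.330; Blue: 160.810; Red: 1012.450; Green: 87.250; Magenta: 283.400; Indigo: 451.370; Amber: 136.250; Cyan: 369.920; Violet: 106.420; Teal: 167.620.
Minimum at Green.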